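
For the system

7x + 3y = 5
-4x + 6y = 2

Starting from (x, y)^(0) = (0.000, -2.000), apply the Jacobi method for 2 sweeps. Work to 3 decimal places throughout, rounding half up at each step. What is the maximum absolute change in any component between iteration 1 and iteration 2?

1.048

Iteration 1:
  x = (5 - (3)·-2.000) / (7) = 1.571
  y = (2 - (-4)·0.000) / (6) = 0.333
Iteration 2:
  x = (5 - (3)·0.333) / (7) = 0.572
  y = (2 - (-4)·1.571) / (6) = 1.381
Change: (-0.999, 1.048) → max |·| = 1.048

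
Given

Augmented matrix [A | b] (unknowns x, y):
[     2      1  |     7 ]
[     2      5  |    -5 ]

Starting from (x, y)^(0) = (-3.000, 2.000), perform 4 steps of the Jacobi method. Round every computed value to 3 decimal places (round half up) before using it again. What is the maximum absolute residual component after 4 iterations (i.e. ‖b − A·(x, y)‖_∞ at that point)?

0.440

Iteration 1:
  x = (7 - (1)·2.000) / (2) = 2.500
  y = (-5 - (2)·-3.000) / (5) = 0.200
Iteration 2:
  x = (7 - (1)·0.200) / (2) = 3.400
  y = (-5 - (2)·2.500) / (5) = -2.000
Iteration 3:
  x = (7 - (1)·-2.000) / (2) = 4.500
  y = (-5 - (2)·3.400) / (5) = -2.360
Iteration 4:
  x = (7 - (1)·-2.360) / (2) = 4.680
  y = (-5 - (2)·4.500) / (5) = -2.800
Residual b − A·x = (0.440, -0.360); ∞-norm = 0.440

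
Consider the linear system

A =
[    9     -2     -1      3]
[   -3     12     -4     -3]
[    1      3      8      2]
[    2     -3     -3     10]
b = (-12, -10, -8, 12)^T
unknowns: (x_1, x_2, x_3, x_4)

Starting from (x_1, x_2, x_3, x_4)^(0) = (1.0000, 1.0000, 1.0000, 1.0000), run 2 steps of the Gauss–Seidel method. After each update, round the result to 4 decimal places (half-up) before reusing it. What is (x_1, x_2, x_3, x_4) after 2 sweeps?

Iteration 1:
  x_1 = (-12 - (-2)·1.0000 - (-1)·1.0000 - (3)·1.0000) / (9) = -1.3333
  x_2 = (-10 - (-3)·-1.3333 - (-4)·1.0000 - (-3)·1.0000) / (12) = -0.5833
  x_3 = (-8 - (1)·-1.3333 - (3)·-0.5833 - (2)·1.0000) / (8) = -0.8646
  x_4 = (12 - (2)·-1.3333 - (-3)·-0.5833 - (-3)·-0.8646) / (10) = 1.0323
Iteration 2:
  x_1 = (-12 - (-2)·-0.5833 - (-1)·-0.8646 - (3)·1.0323) / (9) = -1.9031
  x_2 = (-10 - (-3)·-1.9031 - (-4)·-0.8646 - (-3)·1.0323) / (12) = -1.3392
  x_3 = (-8 - (1)·-1.9031 - (3)·-1.3392 - (2)·1.0323) / (8) = -0.5180
  x_4 = (12 - (2)·-1.9031 - (-3)·-1.3392 - (-3)·-0.5180) / (10) = 1.0235

(-1.9031, -1.3392, -0.5180, 1.0235)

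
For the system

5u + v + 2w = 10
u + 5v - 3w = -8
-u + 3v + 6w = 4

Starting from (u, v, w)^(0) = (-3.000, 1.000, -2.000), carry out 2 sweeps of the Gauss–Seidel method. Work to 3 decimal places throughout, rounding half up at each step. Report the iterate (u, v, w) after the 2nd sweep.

Iteration 1:
  u = (10 - (1)·1.000 - (2)·-2.000) / (5) = 2.600
  v = (-8 - (1)·2.600 - (-3)·-2.000) / (5) = -3.320
  w = (4 - (-1)·2.600 - (3)·-3.320) / (6) = 2.760
Iteration 2:
  u = (10 - (1)·-3.320 - (2)·2.760) / (5) = 1.560
  v = (-8 - (1)·1.560 - (-3)·2.760) / (5) = -0.256
  w = (4 - (-1)·1.560 - (3)·-0.256) / (6) = 1.055

(1.560, -0.256, 1.055)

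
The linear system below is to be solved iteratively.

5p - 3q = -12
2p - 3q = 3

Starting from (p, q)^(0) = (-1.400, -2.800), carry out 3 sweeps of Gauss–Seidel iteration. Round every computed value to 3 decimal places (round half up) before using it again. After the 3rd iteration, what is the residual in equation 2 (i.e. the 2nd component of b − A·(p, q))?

0.001

Iteration 1:
  p = (-12 - (-3)·-2.800) / (5) = -4.080
  q = (3 - (2)·-4.080) / (-3) = -3.720
Iteration 2:
  p = (-12 - (-3)·-3.720) / (5) = -4.632
  q = (3 - (2)·-4.632) / (-3) = -4.088
Iteration 3:
  p = (-12 - (-3)·-4.088) / (5) = -4.853
  q = (3 - (2)·-4.853) / (-3) = -4.235
Residual b − A·x = (-0.440, 0.001)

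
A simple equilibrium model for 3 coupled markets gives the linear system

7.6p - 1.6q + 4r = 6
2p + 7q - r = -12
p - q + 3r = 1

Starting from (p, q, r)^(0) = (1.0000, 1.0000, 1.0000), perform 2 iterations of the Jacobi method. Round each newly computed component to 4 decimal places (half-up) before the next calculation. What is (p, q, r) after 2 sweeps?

Iteration 1:
  p = (6 - (-1.6)·1.0000 - (4)·1.0000) / (7.6) = 0.4737
  q = (-12 - (2)·1.0000 - (-1)·1.0000) / (7) = -1.8571
  r = (1 - (1)·1.0000 - (-1)·1.0000) / (3) = 0.3333
Iteration 2:
  p = (6 - (-1.6)·-1.8571 - (4)·0.3333) / (7.6) = 0.2231
  q = (-12 - (2)·0.4737 - (-1)·0.3333) / (7) = -1.8020
  r = (1 - (1)·0.4737 - (-1)·-1.8571) / (3) = -0.4436

(0.2231, -1.8020, -0.4436)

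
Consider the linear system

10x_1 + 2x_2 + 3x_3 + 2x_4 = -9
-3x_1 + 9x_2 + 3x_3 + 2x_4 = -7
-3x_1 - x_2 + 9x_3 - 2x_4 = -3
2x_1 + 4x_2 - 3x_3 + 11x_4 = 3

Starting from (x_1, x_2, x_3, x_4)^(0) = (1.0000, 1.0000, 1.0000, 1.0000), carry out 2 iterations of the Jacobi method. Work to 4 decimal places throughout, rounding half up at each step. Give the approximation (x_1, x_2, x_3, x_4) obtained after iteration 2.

Iteration 1:
  x_1 = (-9 - (2)·1.0000 - (3)·1.0000 - (2)·1.0000) / (10) = -1.6000
  x_2 = (-7 - (-3)·1.0000 - (3)·1.0000 - (2)·1.0000) / (9) = -1.0000
  x_3 = (-3 - (-3)·1.0000 - (-1)·1.0000 - (-2)·1.0000) / (9) = 0.3333
  x_4 = (3 - (2)·1.0000 - (4)·1.0000 - (-3)·1.0000) / (11) = 0.0000
Iteration 2:
  x_1 = (-9 - (2)·-1.0000 - (3)·0.3333 - (2)·0.0000) / (10) = -0.8000
  x_2 = (-7 - (-3)·-1.6000 - (3)·0.3333 - (2)·0.0000) / (9) = -1.4222
  x_3 = (-3 - (-3)·-1.6000 - (-1)·-1.0000 - (-2)·0.0000) / (9) = -0.9778
  x_4 = (3 - (2)·-1.6000 - (4)·-1.0000 - (-3)·0.3333) / (11) = 1.0182

(-0.8000, -1.4222, -0.9778, 1.0182)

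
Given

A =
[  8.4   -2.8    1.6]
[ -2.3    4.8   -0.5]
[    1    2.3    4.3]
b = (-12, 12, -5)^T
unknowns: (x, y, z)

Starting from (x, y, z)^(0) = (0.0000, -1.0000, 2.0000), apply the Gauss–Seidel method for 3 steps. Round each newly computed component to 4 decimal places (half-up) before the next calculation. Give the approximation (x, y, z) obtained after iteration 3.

Iteration 1:
  x = (-12 - (-2.8)·-1.0000 - (1.6)·2.0000) / (8.4) = -2.1429
  y = (12 - (-2.3)·-2.1429 - (-0.5)·2.0000) / (4.8) = 1.6815
  z = (-5 - (1)·-2.1429 - (2.3)·1.6815) / (4.3) = -1.5638
Iteration 2:
  x = (-12 - (-2.8)·1.6815 - (1.6)·-1.5638) / (8.4) = -0.5702
  y = (12 - (-2.3)·-0.5702 - (-0.5)·-1.5638) / (4.8) = 2.0639
  z = (-5 - (1)·-0.5702 - (2.3)·2.0639) / (4.3) = -2.1341
Iteration 3:
  x = (-12 - (-2.8)·2.0639 - (1.6)·-2.1341) / (8.4) = -0.3341
  y = (12 - (-2.3)·-0.3341 - (-0.5)·-2.1341) / (4.8) = 2.1176
  z = (-5 - (1)·-0.3341 - (2.3)·2.1176) / (4.3) = -2.2178

(-0.3341, 2.1176, -2.2178)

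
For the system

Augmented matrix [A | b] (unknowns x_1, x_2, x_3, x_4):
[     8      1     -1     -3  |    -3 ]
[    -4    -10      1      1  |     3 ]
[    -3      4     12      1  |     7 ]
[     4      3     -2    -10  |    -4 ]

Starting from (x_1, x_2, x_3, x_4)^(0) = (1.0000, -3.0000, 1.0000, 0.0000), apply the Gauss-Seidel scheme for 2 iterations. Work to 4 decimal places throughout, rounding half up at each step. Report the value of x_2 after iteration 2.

Iteration 1:
  x_1 = (-3 - (1)·-3.0000 - (-1)·1.0000 - (-3)·0.0000) / (8) = 0.1250
  x_2 = (3 - (-4)·0.1250 - (1)·1.0000 - (1)·0.0000) / (-10) = -0.2500
  x_3 = (7 - (-3)·0.1250 - (4)·-0.2500 - (1)·0.0000) / (12) = 0.6979
  x_4 = (-4 - (4)·0.1250 - (3)·-0.2500 - (-2)·0.6979) / (-10) = 0.2354
Iteration 2:
  x_1 = (-3 - (1)·-0.2500 - (-1)·0.6979 - (-3)·0.2354) / (8) = -0.1682
  x_2 = (3 - (-4)·-0.1682 - (1)·0.6979 - (1)·0.2354) / (-10) = -0.1394
  x_3 = (7 - (-3)·-0.1682 - (4)·-0.1394 - (1)·0.2354) / (12) = 0.5681
  x_4 = (-4 - (4)·-0.1682 - (3)·-0.1394 - (-2)·0.5681) / (-10) = 0.1773

-0.1394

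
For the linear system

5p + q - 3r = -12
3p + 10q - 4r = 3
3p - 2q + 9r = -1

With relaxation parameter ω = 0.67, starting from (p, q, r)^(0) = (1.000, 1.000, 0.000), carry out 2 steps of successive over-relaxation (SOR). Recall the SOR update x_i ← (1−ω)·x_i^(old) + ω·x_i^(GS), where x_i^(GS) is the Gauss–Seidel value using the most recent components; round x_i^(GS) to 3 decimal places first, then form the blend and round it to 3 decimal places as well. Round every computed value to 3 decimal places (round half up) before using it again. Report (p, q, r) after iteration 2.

Iteration 1:
  p: GS value = (-12 - (1)·1.000 - (-3)·0.000) / (5) = -2.600;  p ← (1−ω)·1.000 + ω·-2.600 = -1.412
  q: GS value = (3 - (3)·-1.412 - (-4)·0.000) / (10) = 0.724;  q ← (1−ω)·1.000 + ω·0.724 = 0.815
  r: GS value = (-1 - (3)·-1.412 - (-2)·0.815) / (9) = 0.541;  r ← (1−ω)·0.000 + ω·0.541 = 0.362
Iteration 2:
  p: GS value = (-12 - (1)·0.815 - (-3)·0.362) / (5) = -2.346;  p ← (1−ω)·-1.412 + ω·-2.346 = -2.038
  q: GS value = (3 - (3)·-2.038 - (-4)·0.362) / (10) = 1.056;  q ← (1−ω)·0.815 + ω·1.056 = 0.976
  r: GS value = (-1 - (3)·-2.038 - (-2)·0.976) / (9) = 0.785;  r ← (1−ω)·0.362 + ω·0.785 = 0.645

(-2.038, 0.976, 0.645)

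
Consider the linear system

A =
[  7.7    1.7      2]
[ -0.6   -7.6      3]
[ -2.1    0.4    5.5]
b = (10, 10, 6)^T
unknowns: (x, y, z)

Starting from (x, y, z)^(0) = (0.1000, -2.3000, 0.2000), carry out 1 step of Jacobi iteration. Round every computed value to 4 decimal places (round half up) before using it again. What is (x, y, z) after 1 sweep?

Iteration 1:
  x = (10 - (1.7)·-2.3000 - (2)·0.2000) / (7.7) = 1.7545
  y = (10 - (-0.6)·0.1000 - (3)·0.2000) / (-7.6) = -1.2447
  z = (6 - (-2.1)·0.1000 - (0.4)·-2.3000) / (5.5) = 1.2964

(1.7545, -1.2447, 1.2964)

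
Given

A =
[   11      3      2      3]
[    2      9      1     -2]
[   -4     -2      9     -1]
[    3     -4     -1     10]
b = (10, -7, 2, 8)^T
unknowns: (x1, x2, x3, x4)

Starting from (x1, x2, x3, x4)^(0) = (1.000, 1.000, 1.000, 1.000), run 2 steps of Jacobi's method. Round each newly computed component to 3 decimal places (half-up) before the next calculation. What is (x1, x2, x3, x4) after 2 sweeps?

(0.697, -0.707, 0.217, 0.490)

Iteration 1:
  x1 = (10 - (3)·1.000 - (2)·1.000 - (3)·1.000) / (11) = 0.182
  x2 = (-7 - (2)·1.000 - (1)·1.000 - (-2)·1.000) / (9) = -0.889
  x3 = (2 - (-4)·1.000 - (-2)·1.000 - (-1)·1.000) / (9) = 1.000
  x4 = (8 - (3)·1.000 - (-4)·1.000 - (-1)·1.000) / (10) = 1.000
Iteration 2:
  x1 = (10 - (3)·-0.889 - (2)·1.000 - (3)·1.000) / (11) = 0.697
  x2 = (-7 - (2)·0.182 - (1)·1.000 - (-2)·1.000) / (9) = -0.707
  x3 = (2 - (-4)·0.182 - (-2)·-0.889 - (-1)·1.000) / (9) = 0.217
  x4 = (8 - (3)·0.182 - (-4)·-0.889 - (-1)·1.000) / (10) = 0.490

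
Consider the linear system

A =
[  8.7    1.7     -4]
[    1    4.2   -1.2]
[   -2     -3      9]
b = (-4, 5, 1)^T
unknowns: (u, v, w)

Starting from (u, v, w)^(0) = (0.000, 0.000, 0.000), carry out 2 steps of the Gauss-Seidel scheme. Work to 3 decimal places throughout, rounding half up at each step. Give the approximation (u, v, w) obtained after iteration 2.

Iteration 1:
  u = (-4 - (1.7)·0.000 - (-4)·0.000) / (8.7) = -0.460
  v = (5 - (1)·-0.460 - (-1.2)·0.000) / (4.2) = 1.300
  w = (1 - (-2)·-0.460 - (-3)·1.300) / (9) = 0.442
Iteration 2:
  u = (-4 - (1.7)·1.300 - (-4)·0.442) / (8.7) = -0.511
  v = (5 - (1)·-0.511 - (-1.2)·0.442) / (4.2) = 1.438
  w = (1 - (-2)·-0.511 - (-3)·1.438) / (9) = 0.477

(-0.511, 1.438, 0.477)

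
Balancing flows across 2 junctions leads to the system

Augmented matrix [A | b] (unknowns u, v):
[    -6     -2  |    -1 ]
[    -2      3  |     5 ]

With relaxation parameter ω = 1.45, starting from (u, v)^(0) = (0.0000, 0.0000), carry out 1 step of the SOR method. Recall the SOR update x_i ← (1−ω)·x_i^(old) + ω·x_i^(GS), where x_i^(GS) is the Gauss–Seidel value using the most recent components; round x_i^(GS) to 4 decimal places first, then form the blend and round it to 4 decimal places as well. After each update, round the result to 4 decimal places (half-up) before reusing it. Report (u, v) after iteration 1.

(0.2417, 2.6503)

Iteration 1:
  u: GS value = (-1 - (-2)·0.0000) / (-6) = 0.1667;  u ← (1−ω)·0.0000 + ω·0.1667 = 0.2417
  v: GS value = (5 - (-2)·0.2417) / (3) = 1.8278;  v ← (1−ω)·0.0000 + ω·1.8278 = 2.6503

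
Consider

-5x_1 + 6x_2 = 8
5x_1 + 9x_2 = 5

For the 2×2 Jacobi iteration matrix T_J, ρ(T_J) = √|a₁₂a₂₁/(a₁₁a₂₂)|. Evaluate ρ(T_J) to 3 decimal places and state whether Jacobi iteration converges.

a₁₂a₂₁/(a₁₁a₂₂) = (6)·(5) / ((-5)·(9)) = -0.666667
ρ = √|-0.666667| = √0.666667 = 0.816
ρ < 1, so Jacobi converges

0.816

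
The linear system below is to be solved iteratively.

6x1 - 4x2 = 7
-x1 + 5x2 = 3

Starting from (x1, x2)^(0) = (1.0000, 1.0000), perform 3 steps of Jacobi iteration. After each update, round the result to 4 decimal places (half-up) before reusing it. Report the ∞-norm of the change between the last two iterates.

0.1111

Iteration 1:
  x1 = (7 - (-4)·1.0000) / (6) = 1.8333
  x2 = (3 - (-1)·1.0000) / (5) = 0.8000
Iteration 2:
  x1 = (7 - (-4)·0.8000) / (6) = 1.7000
  x2 = (3 - (-1)·1.8333) / (5) = 0.9667
Iteration 3:
  x1 = (7 - (-4)·0.9667) / (6) = 1.8111
  x2 = (3 - (-1)·1.7000) / (5) = 0.9400
Change: (0.1111, -0.0267) → max |·| = 0.1111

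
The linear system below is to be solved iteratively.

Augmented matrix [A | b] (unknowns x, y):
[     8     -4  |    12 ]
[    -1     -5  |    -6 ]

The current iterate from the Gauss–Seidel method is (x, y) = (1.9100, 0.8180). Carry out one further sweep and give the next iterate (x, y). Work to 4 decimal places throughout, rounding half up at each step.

(1.9090, 0.8182)

One sweep:
  x = (12 - (-4)·0.8180) / (8) = 1.9090
  y = (-6 - (-1)·1.9090) / (-5) = 0.8182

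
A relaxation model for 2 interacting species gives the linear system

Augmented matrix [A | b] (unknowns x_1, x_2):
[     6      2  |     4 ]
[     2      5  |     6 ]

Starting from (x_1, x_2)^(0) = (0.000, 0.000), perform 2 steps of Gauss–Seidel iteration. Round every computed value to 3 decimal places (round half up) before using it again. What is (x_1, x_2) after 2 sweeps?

(0.356, 1.058)

Iteration 1:
  x_1 = (4 - (2)·0.000) / (6) = 0.667
  x_2 = (6 - (2)·0.667) / (5) = 0.933
Iteration 2:
  x_1 = (4 - (2)·0.933) / (6) = 0.356
  x_2 = (6 - (2)·0.356) / (5) = 1.058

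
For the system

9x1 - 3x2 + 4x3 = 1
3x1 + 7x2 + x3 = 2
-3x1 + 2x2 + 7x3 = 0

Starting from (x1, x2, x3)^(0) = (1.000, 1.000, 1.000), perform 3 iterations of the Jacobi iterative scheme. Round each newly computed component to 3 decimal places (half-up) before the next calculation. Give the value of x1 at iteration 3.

0.163

Iteration 1:
  x1 = (1 - (-3)·1.000 - (4)·1.000) / (9) = 0.000
  x2 = (2 - (3)·1.000 - (1)·1.000) / (7) = -0.286
  x3 = (0 - (-3)·1.000 - (2)·1.000) / (7) = 0.143
Iteration 2:
  x1 = (1 - (-3)·-0.286 - (4)·0.143) / (9) = -0.048
  x2 = (2 - (3)·0.000 - (1)·0.143) / (7) = 0.265
  x3 = (0 - (-3)·0.000 - (2)·-0.286) / (7) = 0.082
Iteration 3:
  x1 = (1 - (-3)·0.265 - (4)·0.082) / (9) = 0.163
  x2 = (2 - (3)·-0.048 - (1)·0.082) / (7) = 0.295
  x3 = (0 - (-3)·-0.048 - (2)·0.265) / (7) = -0.096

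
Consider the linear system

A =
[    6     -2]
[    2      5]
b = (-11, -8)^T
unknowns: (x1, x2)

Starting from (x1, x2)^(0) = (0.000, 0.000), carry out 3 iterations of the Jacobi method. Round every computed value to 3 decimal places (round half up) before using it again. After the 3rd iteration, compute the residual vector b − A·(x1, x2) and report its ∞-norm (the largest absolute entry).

Iteration 1:
  x1 = (-11 - (-2)·0.000) / (6) = -1.833
  x2 = (-8 - (2)·0.000) / (5) = -1.600
Iteration 2:
  x1 = (-11 - (-2)·-1.600) / (6) = -2.367
  x2 = (-8 - (2)·-1.833) / (5) = -0.867
Iteration 3:
  x1 = (-11 - (-2)·-0.867) / (6) = -2.122
  x2 = (-8 - (2)·-2.367) / (5) = -0.653
Residual b − A·x = (0.426, -0.491); ∞-norm = 0.491

0.491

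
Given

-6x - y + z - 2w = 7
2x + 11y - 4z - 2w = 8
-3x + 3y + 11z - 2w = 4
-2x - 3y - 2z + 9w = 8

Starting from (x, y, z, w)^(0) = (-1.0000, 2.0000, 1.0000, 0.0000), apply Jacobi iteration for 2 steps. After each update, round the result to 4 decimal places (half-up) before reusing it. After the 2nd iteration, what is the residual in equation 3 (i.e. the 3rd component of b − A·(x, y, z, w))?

Iteration 1:
  x = (7 - (-1)·2.0000 - (1)·1.0000 - (-2)·0.0000) / (-6) = -1.3333
  y = (8 - (2)·-1.0000 - (-4)·1.0000 - (-2)·0.0000) / (11) = 1.2727
  z = (4 - (-3)·-1.0000 - (3)·2.0000 - (-2)·0.0000) / (11) = -0.4545
  w = (8 - (-2)·-1.0000 - (-3)·2.0000 - (-2)·1.0000) / (9) = 1.5556
Iteration 2:
  x = (7 - (-1)·1.2727 - (1)·-0.4545 - (-2)·1.5556) / (-6) = -1.9731
  y = (8 - (2)·-1.3333 - (-4)·-0.4545 - (-2)·1.5556) / (11) = 1.0873
  z = (4 - (-3)·-1.3333 - (3)·1.2727 - (-2)·1.5556) / (11) = -0.0643
  w = (8 - (-2)·-1.3333 - (-3)·1.2727 - (-2)·-0.4545) / (9) = 0.9158
Residual b − A·x = (-1.8554, 1.5603, -2.6423, -1.0551)

-2.6423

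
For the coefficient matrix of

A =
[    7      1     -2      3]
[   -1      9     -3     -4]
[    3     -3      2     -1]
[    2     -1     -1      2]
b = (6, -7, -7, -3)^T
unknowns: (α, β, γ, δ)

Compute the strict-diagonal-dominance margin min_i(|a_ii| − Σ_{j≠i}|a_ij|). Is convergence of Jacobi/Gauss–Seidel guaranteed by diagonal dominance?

row 1: |7| − (1+2+3) = 1
row 2: |9| − (1+3+4) = 1
row 3: |2| − (3+3+1) = -5
row 4: |2| − (2+1+1) = -2
minimum over rows = -5 → not strictly diagonally dominant

-5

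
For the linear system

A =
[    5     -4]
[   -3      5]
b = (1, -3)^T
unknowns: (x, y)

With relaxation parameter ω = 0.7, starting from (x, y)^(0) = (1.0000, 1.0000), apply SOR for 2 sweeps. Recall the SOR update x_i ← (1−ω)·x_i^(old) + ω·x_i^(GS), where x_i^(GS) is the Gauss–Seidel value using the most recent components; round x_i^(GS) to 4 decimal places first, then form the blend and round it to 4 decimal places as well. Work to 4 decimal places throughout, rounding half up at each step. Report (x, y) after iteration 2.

Iteration 1:
  x: GS value = (1 - (-4)·1.0000) / (5) = 1.0000;  x ← (1−ω)·1.0000 + ω·1.0000 = 1.0000
  y: GS value = (-3 - (-3)·1.0000) / (5) = 0.0000;  y ← (1−ω)·1.0000 + ω·0.0000 = 0.3000
Iteration 2:
  x: GS value = (1 - (-4)·0.3000) / (5) = 0.4400;  x ← (1−ω)·1.0000 + ω·0.4400 = 0.6080
  y: GS value = (-3 - (-3)·0.6080) / (5) = -0.2352;  y ← (1−ω)·0.3000 + ω·-0.2352 = -0.0746

(0.6080, -0.0746)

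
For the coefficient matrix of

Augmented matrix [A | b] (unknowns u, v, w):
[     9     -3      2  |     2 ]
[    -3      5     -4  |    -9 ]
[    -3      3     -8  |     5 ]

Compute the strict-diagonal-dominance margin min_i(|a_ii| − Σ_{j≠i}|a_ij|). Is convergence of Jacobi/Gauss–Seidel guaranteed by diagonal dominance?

row 1: |9| − (3+2) = 4
row 2: |5| − (3+4) = -2
row 3: |-8| − (3+3) = 2
minimum over rows = -2 → not strictly diagonally dominant

-2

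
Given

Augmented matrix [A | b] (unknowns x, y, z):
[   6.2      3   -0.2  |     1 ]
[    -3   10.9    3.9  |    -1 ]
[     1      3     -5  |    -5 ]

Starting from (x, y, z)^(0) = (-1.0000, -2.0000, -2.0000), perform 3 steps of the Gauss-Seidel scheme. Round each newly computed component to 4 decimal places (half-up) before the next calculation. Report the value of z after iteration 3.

1.0442

Iteration 1:
  x = (1 - (3)·-2.0000 - (-0.2)·-2.0000) / (6.2) = 1.0645
  y = (-1 - (-3)·1.0645 - (3.9)·-2.0000) / (10.9) = 0.9168
  z = (-5 - (1)·1.0645 - (3)·0.9168) / (-5) = 1.7630
Iteration 2:
  x = (1 - (3)·0.9168 - (-0.2)·1.7630) / (6.2) = -0.2255
  y = (-1 - (-3)·-0.2255 - (3.9)·1.7630) / (10.9) = -0.7846
  z = (-5 - (1)·-0.2255 - (3)·-0.7846) / (-5) = 0.4841
Iteration 3:
  x = (1 - (3)·-0.7846 - (-0.2)·0.4841) / (6.2) = 0.5566
  y = (-1 - (-3)·0.5566 - (3.9)·0.4841) / (10.9) = -0.1118
  z = (-5 - (1)·0.5566 - (3)·-0.1118) / (-5) = 1.0442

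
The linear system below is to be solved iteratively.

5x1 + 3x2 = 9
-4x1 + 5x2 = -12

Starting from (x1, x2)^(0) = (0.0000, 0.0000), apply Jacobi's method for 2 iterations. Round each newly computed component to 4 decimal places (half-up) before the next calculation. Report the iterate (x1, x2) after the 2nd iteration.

(3.2400, -0.9600)

Iteration 1:
  x1 = (9 - (3)·0.0000) / (5) = 1.8000
  x2 = (-12 - (-4)·0.0000) / (5) = -2.4000
Iteration 2:
  x1 = (9 - (3)·-2.4000) / (5) = 3.2400
  x2 = (-12 - (-4)·1.8000) / (5) = -0.9600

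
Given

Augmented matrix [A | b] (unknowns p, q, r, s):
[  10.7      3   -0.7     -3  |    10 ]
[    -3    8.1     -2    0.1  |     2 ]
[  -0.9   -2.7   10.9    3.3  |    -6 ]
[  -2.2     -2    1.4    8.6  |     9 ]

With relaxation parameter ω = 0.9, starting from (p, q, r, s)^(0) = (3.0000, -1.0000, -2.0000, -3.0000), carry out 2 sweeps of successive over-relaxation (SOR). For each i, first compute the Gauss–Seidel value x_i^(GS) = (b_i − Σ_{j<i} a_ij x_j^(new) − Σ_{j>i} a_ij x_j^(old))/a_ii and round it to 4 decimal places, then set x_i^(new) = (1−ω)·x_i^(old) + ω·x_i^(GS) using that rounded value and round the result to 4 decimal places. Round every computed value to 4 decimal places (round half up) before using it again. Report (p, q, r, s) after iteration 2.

(1.1112, 0.6030, -0.4604, 1.4631)

Iteration 1:
  p: GS value = (10 - (3)·-1.0000 - (-0.7)·-2.0000 - (-3)·-3.0000) / (10.7) = 0.2430;  p ← (1−ω)·3.0000 + ω·0.2430 = 0.5187
  q: GS value = (2 - (-3)·0.5187 - (-2)·-2.0000 - (0.1)·-3.0000) / (8.1) = -0.0178;  q ← (1−ω)·-1.0000 + ω·-0.0178 = -0.1160
  r: GS value = (-6 - (-0.9)·0.5187 - (-2.7)·-0.1160 - (3.3)·-3.0000) / (10.9) = 0.3719;  r ← (1−ω)·-2.0000 + ω·0.3719 = 0.1347
  s: GS value = (9 - (-2.2)·0.5187 - (-2)·-0.1160 - (1.4)·0.1347) / (8.6) = 1.1303;  s ← (1−ω)·-3.0000 + ω·1.1303 = 0.7173
Iteration 2:
  p: GS value = (10 - (3)·-0.1160 - (-0.7)·0.1347 - (-3)·0.7173) / (10.7) = 1.1770;  p ← (1−ω)·0.5187 + ω·1.1770 = 1.1112
  q: GS value = (2 - (-3)·1.1112 - (-2)·0.1347 - (0.1)·0.7173) / (8.1) = 0.6829;  q ← (1−ω)·-0.1160 + ω·0.6829 = 0.6030
  r: GS value = (-6 - (-0.9)·1.1112 - (-2.7)·0.6030 - (3.3)·0.7173) / (10.9) = -0.5265;  r ← (1−ω)·0.1347 + ω·-0.5265 = -0.4604
  s: GS value = (9 - (-2.2)·1.1112 - (-2)·0.6030 - (1.4)·-0.4604) / (8.6) = 1.5460;  s ← (1−ω)·0.7173 + ω·1.5460 = 1.4631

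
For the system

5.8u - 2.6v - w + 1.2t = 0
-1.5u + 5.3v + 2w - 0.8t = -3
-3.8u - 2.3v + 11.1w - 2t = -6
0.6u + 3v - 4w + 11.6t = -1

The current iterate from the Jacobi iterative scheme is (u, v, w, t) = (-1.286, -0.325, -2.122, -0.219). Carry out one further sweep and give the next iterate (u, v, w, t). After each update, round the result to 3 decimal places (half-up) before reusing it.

One sweep:
  u = (0 - (-2.6)·-0.325 - (-1)·-2.122 - (1.2)·-0.219) / (5.8) = -0.466
  v = (-3 - (-1.5)·-1.286 - (2)·-2.122 - (-0.8)·-0.219) / (5.3) = -0.162
  w = (-6 - (-3.8)·-1.286 - (-2.3)·-0.325 - (-2)·-0.219) / (11.1) = -1.088
  t = (-1 - (0.6)·-1.286 - (3)·-0.325 - (-4)·-2.122) / (11.6) = -0.667

(-0.466, -0.162, -1.088, -0.667)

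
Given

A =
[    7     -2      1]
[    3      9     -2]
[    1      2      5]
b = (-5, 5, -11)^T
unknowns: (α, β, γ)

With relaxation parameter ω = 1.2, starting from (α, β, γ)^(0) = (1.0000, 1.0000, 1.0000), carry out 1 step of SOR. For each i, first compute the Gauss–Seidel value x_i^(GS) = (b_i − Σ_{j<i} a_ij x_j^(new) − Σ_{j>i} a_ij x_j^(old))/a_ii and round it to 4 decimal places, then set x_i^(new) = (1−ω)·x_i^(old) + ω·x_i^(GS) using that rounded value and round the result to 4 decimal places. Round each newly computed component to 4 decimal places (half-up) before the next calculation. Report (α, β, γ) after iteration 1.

Iteration 1:
  α: GS value = (-5 - (-2)·1.0000 - (1)·1.0000) / (7) = -0.5714;  α ← (1−ω)·1.0000 + ω·-0.5714 = -0.8857
  β: GS value = (5 - (3)·-0.8857 - (-2)·1.0000) / (9) = 1.0730;  β ← (1−ω)·1.0000 + ω·1.0730 = 1.0876
  γ: GS value = (-11 - (1)·-0.8857 - (2)·1.0876) / (5) = -2.4579;  γ ← (1−ω)·1.0000 + ω·-2.4579 = -3.1495

(-0.8857, 1.0876, -3.1495)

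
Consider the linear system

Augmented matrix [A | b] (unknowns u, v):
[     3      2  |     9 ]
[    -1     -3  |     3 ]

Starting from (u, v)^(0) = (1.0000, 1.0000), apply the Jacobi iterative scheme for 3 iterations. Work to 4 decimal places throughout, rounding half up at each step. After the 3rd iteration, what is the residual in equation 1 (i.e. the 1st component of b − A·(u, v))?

Iteration 1:
  u = (9 - (2)·1.0000) / (3) = 2.3333
  v = (3 - (-1)·1.0000) / (-3) = -1.3333
Iteration 2:
  u = (9 - (2)·-1.3333) / (3) = 3.8889
  v = (3 - (-1)·2.3333) / (-3) = -1.7778
Iteration 3:
  u = (9 - (2)·-1.7778) / (3) = 4.1852
  v = (3 - (-1)·3.8889) / (-3) = -2.2963
Residual b − A·x = (1.0370, 0.2963)

1.0370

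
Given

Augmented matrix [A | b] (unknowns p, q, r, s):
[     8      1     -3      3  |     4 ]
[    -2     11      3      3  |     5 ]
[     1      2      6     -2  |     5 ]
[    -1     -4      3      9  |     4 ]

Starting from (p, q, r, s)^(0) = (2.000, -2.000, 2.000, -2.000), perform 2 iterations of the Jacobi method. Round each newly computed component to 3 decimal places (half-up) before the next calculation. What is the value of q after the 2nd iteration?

0.970

Iteration 1:
  p = (4 - (1)·-2.000 - (-3)·2.000 - (3)·-2.000) / (8) = 2.250
  q = (5 - (-2)·2.000 - (3)·2.000 - (3)·-2.000) / (11) = 0.818
  r = (5 - (1)·2.000 - (2)·-2.000 - (-2)·-2.000) / (6) = 0.500
  s = (4 - (-1)·2.000 - (-4)·-2.000 - (3)·2.000) / (9) = -0.889
Iteration 2:
  p = (4 - (1)·0.818 - (-3)·0.500 - (3)·-0.889) / (8) = 0.919
  q = (5 - (-2)·2.250 - (3)·0.500 - (3)·-0.889) / (11) = 0.970
  r = (5 - (1)·2.250 - (2)·0.818 - (-2)·-0.889) / (6) = -0.111
  s = (4 - (-1)·2.250 - (-4)·0.818 - (3)·0.500) / (9) = 0.891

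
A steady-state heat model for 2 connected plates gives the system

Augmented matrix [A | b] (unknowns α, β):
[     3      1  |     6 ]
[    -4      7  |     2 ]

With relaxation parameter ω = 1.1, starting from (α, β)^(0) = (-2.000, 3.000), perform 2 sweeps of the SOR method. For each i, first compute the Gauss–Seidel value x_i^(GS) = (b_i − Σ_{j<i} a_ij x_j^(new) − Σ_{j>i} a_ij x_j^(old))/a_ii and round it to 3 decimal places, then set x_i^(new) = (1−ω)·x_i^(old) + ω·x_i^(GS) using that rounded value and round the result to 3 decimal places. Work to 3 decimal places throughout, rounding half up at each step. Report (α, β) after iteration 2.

Iteration 1:
  α: GS value = (6 - (1)·3.000) / (3) = 1.000;  α ← (1−ω)·-2.000 + ω·1.000 = 1.300
  β: GS value = (2 - (-4)·1.300) / (7) = 1.029;  β ← (1−ω)·3.000 + ω·1.029 = 0.832
Iteration 2:
  α: GS value = (6 - (1)·0.832) / (3) = 1.723;  α ← (1−ω)·1.300 + ω·1.723 = 1.765
  β: GS value = (2 - (-4)·1.765) / (7) = 1.294;  β ← (1−ω)·0.832 + ω·1.294 = 1.340

(1.765, 1.340)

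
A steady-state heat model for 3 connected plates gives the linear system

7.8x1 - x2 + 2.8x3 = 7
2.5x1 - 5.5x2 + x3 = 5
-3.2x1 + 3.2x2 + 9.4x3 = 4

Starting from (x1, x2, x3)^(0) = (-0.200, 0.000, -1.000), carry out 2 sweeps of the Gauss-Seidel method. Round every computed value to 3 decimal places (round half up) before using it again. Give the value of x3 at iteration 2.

Iteration 1:
  x1 = (7 - (-1)·0.000 - (2.8)·-1.000) / (7.8) = 1.256
  x2 = (5 - (2.5)·1.256 - (1)·-1.000) / (-5.5) = -0.520
  x3 = (4 - (-3.2)·1.256 - (3.2)·-0.520) / (9.4) = 1.030
Iteration 2:
  x1 = (7 - (-1)·-0.520 - (2.8)·1.030) / (7.8) = 0.461
  x2 = (5 - (2.5)·0.461 - (1)·1.030) / (-5.5) = -0.512
  x3 = (4 - (-3.2)·0.461 - (3.2)·-0.512) / (9.4) = 0.757

0.757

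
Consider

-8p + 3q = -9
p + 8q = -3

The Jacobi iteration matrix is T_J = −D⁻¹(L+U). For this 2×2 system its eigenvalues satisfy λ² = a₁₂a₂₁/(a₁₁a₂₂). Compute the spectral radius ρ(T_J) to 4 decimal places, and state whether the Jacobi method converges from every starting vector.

a₁₂a₂₁/(a₁₁a₂₂) = (3)·(1) / ((-8)·(8)) = -0.046875
ρ = √|-0.046875| = √0.046875 = 0.2165
ρ < 1, so Jacobi converges

0.2165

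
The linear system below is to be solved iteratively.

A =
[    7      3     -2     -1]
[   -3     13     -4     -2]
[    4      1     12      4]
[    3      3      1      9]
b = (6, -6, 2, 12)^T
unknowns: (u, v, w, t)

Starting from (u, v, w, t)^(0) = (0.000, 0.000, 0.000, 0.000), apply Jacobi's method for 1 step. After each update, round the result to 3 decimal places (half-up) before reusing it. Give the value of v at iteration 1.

-0.462

Iteration 1:
  u = (6 - (3)·0.000 - (-2)·0.000 - (-1)·0.000) / (7) = 0.857
  v = (-6 - (-3)·0.000 - (-4)·0.000 - (-2)·0.000) / (13) = -0.462
  w = (2 - (4)·0.000 - (1)·0.000 - (4)·0.000) / (12) = 0.167
  t = (12 - (3)·0.000 - (3)·0.000 - (1)·0.000) / (9) = 1.333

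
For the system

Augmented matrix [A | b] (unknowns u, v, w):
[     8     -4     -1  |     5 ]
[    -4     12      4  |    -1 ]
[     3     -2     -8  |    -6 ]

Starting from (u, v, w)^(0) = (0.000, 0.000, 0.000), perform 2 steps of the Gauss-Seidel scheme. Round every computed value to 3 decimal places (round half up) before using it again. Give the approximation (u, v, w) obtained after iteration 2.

Iteration 1:
  u = (5 - (-4)·0.000 - (-1)·0.000) / (8) = 0.625
  v = (-1 - (-4)·0.625 - (4)·0.000) / (12) = 0.125
  w = (-6 - (3)·0.625 - (-2)·0.125) / (-8) = 0.953
Iteration 2:
  u = (5 - (-4)·0.125 - (-1)·0.953) / (8) = 0.807
  v = (-1 - (-4)·0.807 - (4)·0.953) / (12) = -0.132
  w = (-6 - (3)·0.807 - (-2)·-0.132) / (-8) = 1.086

(0.807, -0.132, 1.086)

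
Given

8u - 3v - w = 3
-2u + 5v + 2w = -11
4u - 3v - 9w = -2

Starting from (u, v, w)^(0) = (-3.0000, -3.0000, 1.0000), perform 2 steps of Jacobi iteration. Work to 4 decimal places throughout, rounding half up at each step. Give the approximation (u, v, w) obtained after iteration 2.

Iteration 1:
  u = (3 - (-3)·-3.0000 - (-1)·1.0000) / (8) = -0.6250
  v = (-11 - (-2)·-3.0000 - (2)·1.0000) / (5) = -3.8000
  w = (-2 - (4)·-3.0000 - (-3)·-3.0000) / (-9) = -0.1111
Iteration 2:
  u = (3 - (-3)·-3.8000 - (-1)·-0.1111) / (8) = -1.0639
  v = (-11 - (-2)·-0.6250 - (2)·-0.1111) / (5) = -2.4056
  w = (-2 - (4)·-0.6250 - (-3)·-3.8000) / (-9) = 1.2111

(-1.0639, -2.4056, 1.2111)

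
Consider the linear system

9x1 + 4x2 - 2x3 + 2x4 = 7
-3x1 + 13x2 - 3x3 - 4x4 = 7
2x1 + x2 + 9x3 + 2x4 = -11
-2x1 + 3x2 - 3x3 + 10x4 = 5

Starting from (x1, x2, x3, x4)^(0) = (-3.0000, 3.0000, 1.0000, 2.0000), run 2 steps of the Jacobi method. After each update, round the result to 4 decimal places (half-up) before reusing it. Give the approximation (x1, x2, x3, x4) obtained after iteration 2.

(0.3294, -0.1641, -0.9707, -0.2632)

Iteration 1:
  x1 = (7 - (4)·3.0000 - (-2)·1.0000 - (2)·2.0000) / (9) = -0.7778
  x2 = (7 - (-3)·-3.0000 - (-3)·1.0000 - (-4)·2.0000) / (13) = 0.6923
  x3 = (-11 - (2)·-3.0000 - (1)·3.0000 - (2)·2.0000) / (9) = -1.3333
  x4 = (5 - (-2)·-3.0000 - (3)·3.0000 - (-3)·1.0000) / (10) = -0.7000
Iteration 2:
  x1 = (7 - (4)·0.6923 - (-2)·-1.3333 - (2)·-0.7000) / (9) = 0.3294
  x2 = (7 - (-3)·-0.7778 - (-3)·-1.3333 - (-4)·-0.7000) / (13) = -0.1641
  x3 = (-11 - (2)·-0.7778 - (1)·0.6923 - (2)·-0.7000) / (9) = -0.9707
  x4 = (5 - (-2)·-0.7778 - (3)·0.6923 - (-3)·-1.3333) / (10) = -0.2632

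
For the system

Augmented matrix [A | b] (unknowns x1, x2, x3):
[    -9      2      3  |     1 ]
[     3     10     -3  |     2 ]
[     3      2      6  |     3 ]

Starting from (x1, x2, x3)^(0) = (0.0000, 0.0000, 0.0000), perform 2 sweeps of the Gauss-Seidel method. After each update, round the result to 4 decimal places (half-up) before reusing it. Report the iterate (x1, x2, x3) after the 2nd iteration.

Iteration 1:
  x1 = (1 - (2)·0.0000 - (3)·0.0000) / (-9) = -0.1111
  x2 = (2 - (3)·-0.1111 - (-3)·0.0000) / (10) = 0.2333
  x3 = (3 - (3)·-0.1111 - (2)·0.2333) / (6) = 0.4778
Iteration 2:
  x1 = (1 - (2)·0.2333 - (3)·0.4778) / (-9) = 0.1000
  x2 = (2 - (3)·0.1000 - (-3)·0.4778) / (10) = 0.3133
  x3 = (3 - (3)·0.1000 - (2)·0.3133) / (6) = 0.3456

(0.1000, 0.3133, 0.3456)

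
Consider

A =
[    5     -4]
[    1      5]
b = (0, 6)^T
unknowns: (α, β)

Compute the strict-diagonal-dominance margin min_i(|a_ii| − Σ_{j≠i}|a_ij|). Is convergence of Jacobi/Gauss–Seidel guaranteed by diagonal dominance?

1

row 1: |5| − (4) = 1
row 2: |5| − (1) = 4
minimum over rows = 1 → strictly diagonally dominant (convergence guaranteed)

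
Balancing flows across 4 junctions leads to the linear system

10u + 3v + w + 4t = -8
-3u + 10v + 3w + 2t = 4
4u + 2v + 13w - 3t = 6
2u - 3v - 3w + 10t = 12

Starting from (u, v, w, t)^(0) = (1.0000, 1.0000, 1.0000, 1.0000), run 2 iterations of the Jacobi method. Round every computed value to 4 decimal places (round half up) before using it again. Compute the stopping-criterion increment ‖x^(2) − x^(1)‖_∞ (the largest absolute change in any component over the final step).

Iteration 1:
  u = (-8 - (3)·1.0000 - (1)·1.0000 - (4)·1.0000) / (10) = -1.6000
  v = (4 - (-3)·1.0000 - (3)·1.0000 - (2)·1.0000) / (10) = 0.2000
  w = (6 - (4)·1.0000 - (2)·1.0000 - (-3)·1.0000) / (13) = 0.2308
  t = (12 - (2)·1.0000 - (-3)·1.0000 - (-3)·1.0000) / (10) = 1.6000
Iteration 2:
  u = (-8 - (3)·0.2000 - (1)·0.2308 - (4)·1.6000) / (10) = -1.5231
  v = (4 - (-3)·-1.6000 - (3)·0.2308 - (2)·1.6000) / (10) = -0.4692
  w = (6 - (4)·-1.6000 - (2)·0.2000 - (-3)·1.6000) / (13) = 1.2923
  t = (12 - (2)·-1.6000 - (-3)·0.2000 - (-3)·0.2308) / (10) = 1.6492
Change: (0.0769, -0.6692, 1.0615, 0.0492) → max |·| = 1.0615

1.0615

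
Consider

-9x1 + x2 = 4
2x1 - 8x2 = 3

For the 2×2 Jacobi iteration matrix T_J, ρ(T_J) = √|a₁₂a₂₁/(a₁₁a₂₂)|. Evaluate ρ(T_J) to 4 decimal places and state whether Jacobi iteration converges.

a₁₂a₂₁/(a₁₁a₂₂) = (1)·(2) / ((-9)·(-8)) = 0.027778
ρ = √|0.027778| = √0.027778 = 0.1667
ρ < 1, so Jacobi converges

0.1667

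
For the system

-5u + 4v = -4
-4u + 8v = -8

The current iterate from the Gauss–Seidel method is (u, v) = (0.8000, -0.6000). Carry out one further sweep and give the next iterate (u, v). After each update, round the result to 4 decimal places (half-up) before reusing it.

(0.3200, -0.8400)

One sweep:
  u = (-4 - (4)·-0.6000) / (-5) = 0.3200
  v = (-8 - (-4)·0.3200) / (8) = -0.8400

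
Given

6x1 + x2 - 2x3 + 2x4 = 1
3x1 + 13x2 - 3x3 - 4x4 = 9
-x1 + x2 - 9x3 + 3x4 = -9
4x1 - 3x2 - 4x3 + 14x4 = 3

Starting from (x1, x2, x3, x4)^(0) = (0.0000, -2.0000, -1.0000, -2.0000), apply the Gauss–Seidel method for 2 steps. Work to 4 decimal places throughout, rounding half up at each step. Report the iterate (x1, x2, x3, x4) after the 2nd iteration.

Iteration 1:
  x1 = (1 - (1)·-2.0000 - (-2)·-1.0000 - (2)·-2.0000) / (6) = 0.8333
  x2 = (9 - (3)·0.8333 - (-3)·-1.0000 - (-4)·-2.0000) / (13) = -0.3461
  x3 = (-9 - (-1)·0.8333 - (1)·-0.3461 - (3)·-2.0000) / (-9) = 0.2023
  x4 = (3 - (4)·0.8333 - (-3)·-0.3461 - (-4)·0.2023) / (14) = -0.0402
Iteration 2:
  x1 = (1 - (1)·-0.3461 - (-2)·0.2023 - (2)·-0.0402) / (6) = 0.3052
  x2 = (9 - (3)·0.3052 - (-3)·0.2023 - (-4)·-0.0402) / (13) = 0.6562
  x3 = (-9 - (-1)·0.3052 - (1)·0.6562 - (3)·-0.0402) / (-9) = 1.0256
  x4 = (3 - (4)·0.3052 - (-3)·0.6562 - (-4)·1.0256) / (14) = 0.5607

(0.3052, 0.6562, 1.0256, 0.5607)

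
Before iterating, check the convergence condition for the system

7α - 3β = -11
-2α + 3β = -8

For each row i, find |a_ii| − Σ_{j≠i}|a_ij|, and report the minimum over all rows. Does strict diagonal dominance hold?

row 1: |7| − (3) = 4
row 2: |3| − (2) = 1
minimum over rows = 1 → strictly diagonally dominant (convergence guaranteed)

1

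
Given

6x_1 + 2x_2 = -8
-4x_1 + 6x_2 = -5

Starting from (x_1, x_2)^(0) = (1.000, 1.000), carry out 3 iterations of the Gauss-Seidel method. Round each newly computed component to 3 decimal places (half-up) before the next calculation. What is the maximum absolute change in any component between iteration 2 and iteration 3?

Iteration 1:
  x_1 = (-8 - (2)·1.000) / (6) = -1.667
  x_2 = (-5 - (-4)·-1.667) / (6) = -1.945
Iteration 2:
  x_1 = (-8 - (2)·-1.945) / (6) = -0.685
  x_2 = (-5 - (-4)·-0.685) / (6) = -1.290
Iteration 3:
  x_1 = (-8 - (2)·-1.290) / (6) = -0.903
  x_2 = (-5 - (-4)·-0.903) / (6) = -1.435
Change: (-0.218, -0.145) → max |·| = 0.218

0.218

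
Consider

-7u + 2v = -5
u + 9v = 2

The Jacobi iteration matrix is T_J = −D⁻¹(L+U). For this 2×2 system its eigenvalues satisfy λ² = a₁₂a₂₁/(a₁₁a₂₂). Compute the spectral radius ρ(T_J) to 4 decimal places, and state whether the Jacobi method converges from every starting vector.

a₁₂a₂₁/(a₁₁a₂₂) = (2)·(1) / ((-7)·(9)) = -0.031746
ρ = √|-0.031746| = √0.031746 = 0.1782
ρ < 1, so Jacobi converges

0.1782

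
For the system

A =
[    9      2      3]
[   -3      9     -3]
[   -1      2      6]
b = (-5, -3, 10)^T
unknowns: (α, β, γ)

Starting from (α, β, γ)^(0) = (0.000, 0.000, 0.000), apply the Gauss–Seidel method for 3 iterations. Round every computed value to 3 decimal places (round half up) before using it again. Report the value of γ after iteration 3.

Iteration 1:
  α = (-5 - (2)·0.000 - (3)·0.000) / (9) = -0.556
  β = (-3 - (-3)·-0.556 - (-3)·0.000) / (9) = -0.519
  γ = (10 - (-1)·-0.556 - (2)·-0.519) / (6) = 1.747
Iteration 2:
  α = (-5 - (2)·-0.519 - (3)·1.747) / (9) = -1.023
  β = (-3 - (-3)·-1.023 - (-3)·1.747) / (9) = -0.092
  γ = (10 - (-1)·-1.023 - (2)·-0.092) / (6) = 1.527
Iteration 3:
  α = (-5 - (2)·-0.092 - (3)·1.527) / (9) = -1.044
  β = (-3 - (-3)·-1.044 - (-3)·1.527) / (9) = -0.172
  γ = (10 - (-1)·-1.044 - (2)·-0.172) / (6) = 1.550

1.550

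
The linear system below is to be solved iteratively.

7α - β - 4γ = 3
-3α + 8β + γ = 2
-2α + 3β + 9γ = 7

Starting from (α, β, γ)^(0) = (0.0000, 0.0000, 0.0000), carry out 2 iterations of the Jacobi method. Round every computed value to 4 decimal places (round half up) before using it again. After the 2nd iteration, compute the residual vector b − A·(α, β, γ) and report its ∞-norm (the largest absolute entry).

1.4284

Iteration 1:
  α = (3 - (-1)·0.0000 - (-4)·0.0000) / (7) = 0.4286
  β = (2 - (-3)·0.0000 - (1)·0.0000) / (8) = 0.2500
  γ = (7 - (-2)·0.0000 - (3)·0.0000) / (9) = 0.7778
Iteration 2:
  α = (3 - (-1)·0.2500 - (-4)·0.7778) / (7) = 0.9087
  β = (2 - (-3)·0.4286 - (1)·0.7778) / (8) = 0.3135
  γ = (7 - (-2)·0.4286 - (3)·0.2500) / (9) = 0.7897
Residual b − A·x = (0.1114, 1.4284, 0.7696); ∞-norm = 1.4284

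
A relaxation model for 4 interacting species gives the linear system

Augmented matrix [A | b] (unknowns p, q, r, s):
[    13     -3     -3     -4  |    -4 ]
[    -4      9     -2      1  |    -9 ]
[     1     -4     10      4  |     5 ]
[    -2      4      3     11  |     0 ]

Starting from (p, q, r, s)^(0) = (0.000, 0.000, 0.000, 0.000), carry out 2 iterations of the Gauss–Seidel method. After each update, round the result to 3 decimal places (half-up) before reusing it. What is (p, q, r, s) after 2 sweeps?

Iteration 1:
  p = (-4 - (-3)·0.000 - (-3)·0.000 - (-4)·0.000) / (13) = -0.308
  q = (-9 - (-4)·-0.308 - (-2)·0.000 - (1)·0.000) / (9) = -1.137
  r = (5 - (1)·-0.308 - (-4)·-1.137 - (4)·0.000) / (10) = 0.076
  s = (0 - (-2)·-0.308 - (4)·-1.137 - (3)·0.076) / (11) = 0.337
Iteration 2:
  p = (-4 - (-3)·-1.137 - (-3)·0.076 - (-4)·0.337) / (13) = -0.449
  q = (-9 - (-4)·-0.449 - (-2)·0.076 - (1)·0.337) / (9) = -1.220
  r = (5 - (1)·-0.449 - (-4)·-1.220 - (4)·0.337) / (10) = -0.078
  s = (0 - (-2)·-0.449 - (4)·-1.220 - (3)·-0.078) / (11) = 0.383

(-0.449, -1.220, -0.078, 0.383)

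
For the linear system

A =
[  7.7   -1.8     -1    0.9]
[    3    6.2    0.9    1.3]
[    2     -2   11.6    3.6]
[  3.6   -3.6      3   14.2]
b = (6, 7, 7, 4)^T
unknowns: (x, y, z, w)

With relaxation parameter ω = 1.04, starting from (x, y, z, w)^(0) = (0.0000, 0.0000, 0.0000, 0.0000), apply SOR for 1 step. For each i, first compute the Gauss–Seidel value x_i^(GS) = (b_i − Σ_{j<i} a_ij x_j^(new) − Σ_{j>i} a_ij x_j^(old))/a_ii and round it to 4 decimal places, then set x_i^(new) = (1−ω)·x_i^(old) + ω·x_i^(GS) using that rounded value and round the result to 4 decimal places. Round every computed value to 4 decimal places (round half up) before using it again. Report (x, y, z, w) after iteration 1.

Iteration 1:
  x: GS value = (6 - (-1.8)·0.0000 - (-1)·0.0000 - (0.9)·0.0000) / (7.7) = 0.7792;  x ← (1−ω)·0.0000 + ω·0.7792 = 0.8104
  y: GS value = (7 - (3)·0.8104 - (0.9)·0.0000 - (1.3)·0.0000) / (6.2) = 0.7369;  y ← (1−ω)·0.0000 + ω·0.7369 = 0.7664
  z: GS value = (7 - (2)·0.8104 - (-2)·0.7664 - (3.6)·0.0000) / (11.6) = 0.5959;  z ← (1−ω)·0.0000 + ω·0.5959 = 0.6197
  w: GS value = (4 - (3.6)·0.8104 - (-3.6)·0.7664 - (3)·0.6197) / (14.2) = 0.1396;  w ← (1−ω)·0.0000 + ω·0.1396 = 0.1452

(0.8104, 0.7664, 0.6197, 0.1452)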